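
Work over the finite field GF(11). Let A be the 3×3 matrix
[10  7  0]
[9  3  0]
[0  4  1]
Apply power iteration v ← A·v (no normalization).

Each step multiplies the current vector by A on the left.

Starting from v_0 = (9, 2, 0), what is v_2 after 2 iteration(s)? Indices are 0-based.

v_2 = (10, 9, 4)

v_0 = (9, 2, 0).
v_1 = A·v_0 = (5, 10, 8).
v_2 = A·v_1 = (10, 9, 4).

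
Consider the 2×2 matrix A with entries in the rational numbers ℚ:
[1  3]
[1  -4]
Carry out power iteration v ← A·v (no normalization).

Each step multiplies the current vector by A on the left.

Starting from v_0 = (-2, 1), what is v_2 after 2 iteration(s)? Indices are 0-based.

v_2 = (-17, 25)

v_0 = (-2, 1).
v_1 = A·v_0 = (1, -6).
v_2 = A·v_1 = (-17, 25).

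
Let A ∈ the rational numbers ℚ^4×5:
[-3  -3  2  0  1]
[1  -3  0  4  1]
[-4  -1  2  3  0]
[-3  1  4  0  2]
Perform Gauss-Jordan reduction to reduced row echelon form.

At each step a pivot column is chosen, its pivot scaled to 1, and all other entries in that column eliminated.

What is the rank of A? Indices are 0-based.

rank = 4

[1] R0 /= -3  ⇒  (1, 1, -2/3, 0, -1/3)
     R1 -= 1·R0  ⇒  (0, -4, 2/3, 4, 4/3)
     R2 -= -4·R0  ⇒  (0, 3, -2/3, 3, -4/3)
     R3 -= -3·R0  ⇒  (0, 4, 2, 0, 1)
[2] R1 /= -4  ⇒  (0, 1, -1/6, -1, -1/3)
     R0 -= 1·R1  ⇒  (1, 0, -1/2, 1, 0)
     R2 -= 3·R1  ⇒  (0, 0, -1/6, 6, -1/3)
     R3 -= 4·R1  ⇒  (0, 0, 8/3, 4, 7/3)
[3] R2 /= -1/6  ⇒  (0, 0, 1, -36, 2)
     R0 -= -1/2·R2  ⇒  (1, 0, 0, -17, 1)
     R1 -= -1/6·R2  ⇒  (0, 1, 0, -7, 0)
     R3 -= 8/3·R2  ⇒  (0, 0, 0, 100, -3)
[4] R3 /= 100  ⇒  (0, 0, 0, 1, -3/100)
     R0 -= -17·R3  ⇒  (1, 0, 0, 0, 49/100)
     R1 -= -7·R3  ⇒  (0, 1, 0, 0, -21/100)
     R2 -= -36·R3  ⇒  (0, 0, 1, 0, 23/25)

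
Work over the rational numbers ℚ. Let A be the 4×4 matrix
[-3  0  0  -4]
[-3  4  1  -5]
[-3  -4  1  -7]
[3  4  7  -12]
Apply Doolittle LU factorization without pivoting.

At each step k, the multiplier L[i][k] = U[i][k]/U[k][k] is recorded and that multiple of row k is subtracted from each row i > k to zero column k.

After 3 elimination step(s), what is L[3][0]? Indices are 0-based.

L[3][0] = -1

[col 0] pivot -3
  R1 -= 1*R0 → (0, 4, 1, -1)  (L[1][0] := 1)
  R2 -= 1*R0 → (0, -4, 1, -3)  (L[2][0] := 1)
  R3 -= -1*R0 → (0, 4, 7, -16)  (L[3][0] := -1)
[col 1] pivot 4
  R2 -= -1*R1 → (0, 0, 2, -4)  (L[2][1] := -1)
  R3 -= 1*R1 → (0, 0, 6, -15)  (L[3][1] := 1)
[col 2] pivot 2
  R3 -= 3*R2 → (0, 0, 0, -3)  (L[3][2] := 3)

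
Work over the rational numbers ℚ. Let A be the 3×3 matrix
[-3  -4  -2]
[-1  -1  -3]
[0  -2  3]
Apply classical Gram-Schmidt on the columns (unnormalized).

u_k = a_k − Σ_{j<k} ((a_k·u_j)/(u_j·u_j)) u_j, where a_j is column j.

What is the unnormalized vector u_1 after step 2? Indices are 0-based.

Step 1: u_0 = a_0 = (-3, -1, 0).
Step 2: u_1 = a_1 − (13/10)·u_0 = (-1/10, 3/10, -2).

u_1 = (-1/10, 3/10, -2)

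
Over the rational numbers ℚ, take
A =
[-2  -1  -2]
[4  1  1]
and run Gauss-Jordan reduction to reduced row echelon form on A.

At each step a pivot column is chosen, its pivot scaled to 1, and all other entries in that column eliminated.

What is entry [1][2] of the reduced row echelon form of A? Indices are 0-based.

step 1: normalize row 0 (÷-2) = (1, 1/2, 1)
  row 1: subtract 4×row0 = (0, -1, -3)
step 2: normalize row 1 (÷-1) = (0, 1, 3)
  row 0: subtract 1/2×row1 = (1, 0, -1/2)

M[1][2] = 3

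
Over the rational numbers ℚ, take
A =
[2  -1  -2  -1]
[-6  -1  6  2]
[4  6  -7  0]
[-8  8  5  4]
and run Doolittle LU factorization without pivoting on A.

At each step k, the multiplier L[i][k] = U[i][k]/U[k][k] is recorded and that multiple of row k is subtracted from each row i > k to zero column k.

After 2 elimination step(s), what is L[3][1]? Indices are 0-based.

k=0: U[0][0]=2
  eliminate (1,0): mult=-3, new row 1: (0, -4, 0, -1); set L[1][0]=-3
  eliminate (2,0): mult=2, new row 2: (0, 8, -3, 2); set L[2][0]=2
  eliminate (3,0): mult=-4, new row 3: (0, 4, -3, 0); set L[3][0]=-4
k=1: U[1][1]=-4
  eliminate (2,1): mult=-2, new row 2: (0, 0, -3, 0); set L[2][1]=-2
  eliminate (3,1): mult=-1, new row 3: (0, 0, -3, -1); set L[3][1]=-1

L[3][1] = -1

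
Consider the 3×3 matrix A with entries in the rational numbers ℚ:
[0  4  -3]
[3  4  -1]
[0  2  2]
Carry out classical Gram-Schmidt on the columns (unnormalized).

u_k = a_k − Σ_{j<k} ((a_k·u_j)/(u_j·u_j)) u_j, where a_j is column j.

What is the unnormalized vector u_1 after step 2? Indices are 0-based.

u_1 = (4, 0, 2)

Step 1: u_0 = a_0 = (0, 3, 0).
Step 2: u_1 = a_1 − (4/3)·u_0 = (4, 0, 2).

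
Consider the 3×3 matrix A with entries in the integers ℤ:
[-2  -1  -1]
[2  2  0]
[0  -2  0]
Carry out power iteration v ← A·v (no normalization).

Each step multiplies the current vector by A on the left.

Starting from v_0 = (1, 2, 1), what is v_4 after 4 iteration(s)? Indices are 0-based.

v_4 = (-4, 28, -40)

v_0 = (1, 2, 1).
v_1 = A·v_0 = (-5, 6, -4).
v_2 = A·v_1 = (8, 2, -12).
v_3 = A·v_2 = (-6, 20, -4).
v_4 = A·v_3 = (-4, 28, -40).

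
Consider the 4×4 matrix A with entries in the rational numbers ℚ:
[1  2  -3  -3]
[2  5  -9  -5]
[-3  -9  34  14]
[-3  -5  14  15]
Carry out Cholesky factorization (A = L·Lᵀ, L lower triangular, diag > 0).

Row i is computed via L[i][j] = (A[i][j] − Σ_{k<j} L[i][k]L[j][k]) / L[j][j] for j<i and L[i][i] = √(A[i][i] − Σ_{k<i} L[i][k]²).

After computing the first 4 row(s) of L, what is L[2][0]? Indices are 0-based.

L[2][0] = -3

Step 1: L[0][0] = √(1) = 1.
  L[1][0] = (2) / L[0][0] = 2.
Step 2: L[1][1] = √(1) = 1.
  L[2][0] = (-3) / L[0][0] = -3.
  L[2][1] = (-3) / L[1][1] = -3.
Step 3: L[2][2] = √(16) = 4.
  L[3][0] = (-3) / L[0][0] = -3.
  L[3][1] = (1) / L[1][1] = 1.
  L[3][2] = (8) / L[2][2] = 2.
Step 4: L[3][3] = √(1) = 1.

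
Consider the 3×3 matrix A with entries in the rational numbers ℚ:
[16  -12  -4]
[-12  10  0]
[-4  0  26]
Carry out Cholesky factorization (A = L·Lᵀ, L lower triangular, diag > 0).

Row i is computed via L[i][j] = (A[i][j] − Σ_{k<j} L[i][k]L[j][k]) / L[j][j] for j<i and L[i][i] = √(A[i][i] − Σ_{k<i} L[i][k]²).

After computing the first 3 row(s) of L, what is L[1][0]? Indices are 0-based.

Step 1: L[0][0] = √(16) = 4.
  L[1][0] = (-12) / L[0][0] = -3.
Step 2: L[1][1] = √(1) = 1.
  L[2][0] = (-4) / L[0][0] = -1.
  L[2][1] = (-3) / L[1][1] = -3.
Step 3: L[2][2] = √(16) = 4.

L[1][0] = -3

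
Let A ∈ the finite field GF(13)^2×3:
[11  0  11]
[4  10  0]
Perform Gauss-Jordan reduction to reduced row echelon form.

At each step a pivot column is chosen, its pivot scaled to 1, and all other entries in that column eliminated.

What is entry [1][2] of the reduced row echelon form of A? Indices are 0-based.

M[1][2] = 10

[1] R0 /= 11  ⇒  (1, 0, 1)
     R1 -= 4·R0  ⇒  (0, 10, 9)
[2] R1 /= 10  ⇒  (0, 1, 10)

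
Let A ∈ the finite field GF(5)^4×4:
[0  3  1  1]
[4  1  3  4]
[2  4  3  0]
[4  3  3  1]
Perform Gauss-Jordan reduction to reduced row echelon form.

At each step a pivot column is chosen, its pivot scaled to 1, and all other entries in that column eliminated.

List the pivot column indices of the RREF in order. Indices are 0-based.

[1] R0 <-> R1
[1] R0 /= 4  ⇒  (1, 4, 2, 1)
     R2 -= 2·R0  ⇒  (0, 1, 4, 3)
     R3 -= 4·R0  ⇒  (0, 2, 0, 2)
[2] R1 /= 3  ⇒  (0, 1, 2, 2)
     R0 -= 4·R1  ⇒  (1, 0, 4, 3)
     R2 -= 1·R1  ⇒  (0, 0, 2, 1)
     R3 -= 2·R1  ⇒  (0, 0, 1, 3)
[3] R2 /= 2  ⇒  (0, 0, 1, 3)
     R0 -= 4·R2  ⇒  (1, 0, 0, 1)
     R1 -= 2·R2  ⇒  (0, 1, 0, 1)
     R3 -= 1·R2  ⇒  (0, 0, 0, 0)
column 3 empty below row 3

pivot columns: 0, 1, 2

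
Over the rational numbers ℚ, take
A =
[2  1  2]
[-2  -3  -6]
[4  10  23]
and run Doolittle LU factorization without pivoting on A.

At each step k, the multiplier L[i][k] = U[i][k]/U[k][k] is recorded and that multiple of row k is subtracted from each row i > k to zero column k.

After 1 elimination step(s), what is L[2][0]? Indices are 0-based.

L[2][0] = 2

[col 0] pivot 2
  R1 -= -1*R0 → (0, -2, -4)  (L[1][0] := -1)
  R2 -= 2*R0 → (0, 8, 19)  (L[2][0] := 2)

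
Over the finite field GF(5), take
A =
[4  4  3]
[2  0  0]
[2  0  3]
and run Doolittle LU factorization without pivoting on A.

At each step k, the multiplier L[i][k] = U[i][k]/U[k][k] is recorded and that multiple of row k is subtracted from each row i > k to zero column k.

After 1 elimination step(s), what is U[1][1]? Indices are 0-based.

[col 0] pivot 4
  R1 -= 3*R0 → (0, 3, 1)  (L[1][0] := 3)
  R2 -= 3*R0 → (0, 3, 4)  (L[2][0] := 3)

U[1][1] = 3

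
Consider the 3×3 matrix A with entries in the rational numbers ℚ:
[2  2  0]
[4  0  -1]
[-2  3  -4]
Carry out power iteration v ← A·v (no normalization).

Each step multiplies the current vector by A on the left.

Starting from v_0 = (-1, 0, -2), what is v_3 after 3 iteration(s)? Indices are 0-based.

v_3 = (-52, 10, 130)

v_0 = (-1, 0, -2).
v_1 = A·v_0 = (-2, -2, 10).
v_2 = A·v_1 = (-8, -18, -42).
v_3 = A·v_2 = (-52, 10, 130).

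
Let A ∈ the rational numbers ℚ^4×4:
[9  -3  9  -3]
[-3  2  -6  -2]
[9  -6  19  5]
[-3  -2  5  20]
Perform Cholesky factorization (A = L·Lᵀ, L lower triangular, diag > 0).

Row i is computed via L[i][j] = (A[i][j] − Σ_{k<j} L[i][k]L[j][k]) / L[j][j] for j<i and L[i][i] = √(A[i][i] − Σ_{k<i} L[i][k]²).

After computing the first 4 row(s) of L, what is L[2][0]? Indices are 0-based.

L[2][0] = 3

Step 1: L[0][0] = √(9) = 3.
  L[1][0] = (-3) / L[0][0] = -1.
Step 2: L[1][1] = √(1) = 1.
  L[2][0] = (9) / L[0][0] = 3.
  L[2][1] = (-3) / L[1][1] = -3.
Step 3: L[2][2] = √(1) = 1.
  L[3][0] = (-3) / L[0][0] = -1.
  L[3][1] = (-3) / L[1][1] = -3.
  L[3][2] = (-1) / L[2][2] = -1.
Step 4: L[3][3] = √(9) = 3.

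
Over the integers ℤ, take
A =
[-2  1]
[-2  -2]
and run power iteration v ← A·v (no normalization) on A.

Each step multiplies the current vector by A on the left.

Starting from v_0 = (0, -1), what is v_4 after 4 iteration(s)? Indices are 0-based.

v_0 = (0, -1).
v_1 = A·v_0 = (-1, 2).
v_2 = A·v_1 = (4, -2).
v_3 = A·v_2 = (-10, -4).
v_4 = A·v_3 = (16, 28).

v_4 = (16, 28)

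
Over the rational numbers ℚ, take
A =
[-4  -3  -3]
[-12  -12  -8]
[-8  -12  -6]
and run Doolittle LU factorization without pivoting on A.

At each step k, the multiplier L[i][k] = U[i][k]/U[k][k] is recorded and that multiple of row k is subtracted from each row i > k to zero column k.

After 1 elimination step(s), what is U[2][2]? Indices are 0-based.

k=0: U[0][0]=-4
  eliminate (1,0): mult=3, new row 1: (0, -3, 1); set L[1][0]=3
  eliminate (2,0): mult=2, new row 2: (0, -6, 0); set L[2][0]=2

U[2][2] = 0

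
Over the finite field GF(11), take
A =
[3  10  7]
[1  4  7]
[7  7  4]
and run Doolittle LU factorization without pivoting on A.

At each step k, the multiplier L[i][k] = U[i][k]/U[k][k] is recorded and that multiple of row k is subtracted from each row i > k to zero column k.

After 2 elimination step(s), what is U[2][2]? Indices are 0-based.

U[2][2] = 3

Step 1: pivot at (0,0) is 3.
  row1 ← row1 − (4)·row0  ⇒  L[1][0]=4, U row1=(0, 8, 1)
  row2 ← row2 − (6)·row0  ⇒  L[2][0]=6, U row2=(0, 2, 6)
Step 2: pivot at (1,1) is 8.
  row2 ← row2 − (3)·row1  ⇒  L[2][1]=3, U row2=(0, 0, 3)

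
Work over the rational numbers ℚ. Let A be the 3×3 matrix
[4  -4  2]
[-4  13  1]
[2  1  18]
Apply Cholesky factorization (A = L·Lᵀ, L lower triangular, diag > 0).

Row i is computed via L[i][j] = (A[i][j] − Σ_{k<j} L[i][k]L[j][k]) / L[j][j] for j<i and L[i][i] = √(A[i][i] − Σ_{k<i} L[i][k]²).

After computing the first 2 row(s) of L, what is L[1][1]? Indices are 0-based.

Step 1: L[0][0] = √(4) = 2.
  L[1][0] = (-4) / L[0][0] = -2.
Step 2: L[1][1] = √(9) = 3.

L[1][1] = 3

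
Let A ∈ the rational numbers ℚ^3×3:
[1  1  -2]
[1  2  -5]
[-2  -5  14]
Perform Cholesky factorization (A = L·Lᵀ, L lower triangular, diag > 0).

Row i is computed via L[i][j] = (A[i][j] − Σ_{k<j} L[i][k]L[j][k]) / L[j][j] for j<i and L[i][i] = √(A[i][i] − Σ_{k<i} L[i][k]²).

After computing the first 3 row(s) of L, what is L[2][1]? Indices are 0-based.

L[2][1] = -3

Step 1: L[0][0] = √(1) = 1.
  L[1][0] = (1) / L[0][0] = 1.
Step 2: L[1][1] = √(1) = 1.
  L[2][0] = (-2) / L[0][0] = -2.
  L[2][1] = (-3) / L[1][1] = -3.
Step 3: L[2][2] = √(1) = 1.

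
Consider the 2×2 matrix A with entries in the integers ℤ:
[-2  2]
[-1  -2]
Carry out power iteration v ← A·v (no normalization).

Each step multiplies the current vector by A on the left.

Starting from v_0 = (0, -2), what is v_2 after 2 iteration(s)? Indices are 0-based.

v_2 = (16, -4)

v_0 = (0, -2).
v_1 = A·v_0 = (-4, 4).
v_2 = A·v_1 = (16, -4).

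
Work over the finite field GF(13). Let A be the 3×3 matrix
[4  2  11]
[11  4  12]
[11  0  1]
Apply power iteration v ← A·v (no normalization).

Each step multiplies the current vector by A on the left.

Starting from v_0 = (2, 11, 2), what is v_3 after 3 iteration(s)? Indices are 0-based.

v_0 = (2, 11, 2).
v_1 = A·v_0 = (0, 12, 11).
v_2 = A·v_1 = (2, 11, 11).
v_3 = A·v_2 = (8, 3, 7).

v_3 = (8, 3, 7)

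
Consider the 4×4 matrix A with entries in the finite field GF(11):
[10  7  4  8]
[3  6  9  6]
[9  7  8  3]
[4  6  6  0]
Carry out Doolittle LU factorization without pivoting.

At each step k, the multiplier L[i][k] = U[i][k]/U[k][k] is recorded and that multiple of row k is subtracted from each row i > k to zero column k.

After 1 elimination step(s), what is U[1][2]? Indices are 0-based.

k=0: U[0][0]=10
  eliminate (1,0): mult=8, new row 1: (0, 5, 10, 8); set L[1][0]=8
  eliminate (2,0): mult=2, new row 2: (0, 4, 0, 9); set L[2][0]=2
  eliminate (3,0): mult=7, new row 3: (0, 1, 0, 10); set L[3][0]=7

U[1][2] = 10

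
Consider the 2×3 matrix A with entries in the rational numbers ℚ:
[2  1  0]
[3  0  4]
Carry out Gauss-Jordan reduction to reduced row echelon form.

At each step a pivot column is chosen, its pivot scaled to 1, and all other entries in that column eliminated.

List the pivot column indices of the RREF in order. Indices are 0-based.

pivot(0,0)=2: scale R0 → (1, 1/2, 0)
  clear (1,0): R1 −= (3)R0 → (0, -3/2, 4)
pivot(1,1)=-3/2: scale R1 → (0, 1, -8/3)
  clear (0,1): R0 −= (1/2)R1 → (1, 0, 4/3)

pivot columns: 0, 1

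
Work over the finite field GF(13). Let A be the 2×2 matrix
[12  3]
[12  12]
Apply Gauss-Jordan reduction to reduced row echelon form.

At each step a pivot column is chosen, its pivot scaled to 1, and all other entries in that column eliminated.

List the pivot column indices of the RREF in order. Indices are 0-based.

pivot columns: 0, 1

pivot(0,0)=12: scale R0 → (1, 10)
  clear (1,0): R1 −= (12)R0 → (0, 9)
pivot(1,1)=9: scale R1 → (0, 1)
  clear (0,1): R0 −= (10)R1 → (1, 0)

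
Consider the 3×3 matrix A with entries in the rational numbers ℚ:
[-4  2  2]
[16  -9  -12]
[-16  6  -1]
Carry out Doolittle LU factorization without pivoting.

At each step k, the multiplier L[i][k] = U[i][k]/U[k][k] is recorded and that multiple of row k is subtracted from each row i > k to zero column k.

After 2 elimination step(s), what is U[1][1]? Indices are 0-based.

U[1][1] = -1

Step 1: pivot at (0,0) is -4.
  row1 ← row1 − (-4)·row0  ⇒  L[1][0]=-4, U row1=(0, -1, -4)
  row2 ← row2 − (4)·row0  ⇒  L[2][0]=4, U row2=(0, -2, -9)
Step 2: pivot at (1,1) is -1.
  row2 ← row2 − (2)·row1  ⇒  L[2][1]=2, U row2=(0, 0, -1)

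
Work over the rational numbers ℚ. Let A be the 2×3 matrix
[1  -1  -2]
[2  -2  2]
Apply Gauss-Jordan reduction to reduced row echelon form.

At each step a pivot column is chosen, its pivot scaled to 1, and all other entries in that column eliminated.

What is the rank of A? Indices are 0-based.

rank = 2

[1] R0 /= 1  ⇒  (1, -1, -2)
     R1 -= 2·R0  ⇒  (0, 0, 6)
column 1 empty below row 1
[2] R1 /= 6  ⇒  (0, 0, 1)
     R0 -= -2·R1  ⇒  (1, -1, 0)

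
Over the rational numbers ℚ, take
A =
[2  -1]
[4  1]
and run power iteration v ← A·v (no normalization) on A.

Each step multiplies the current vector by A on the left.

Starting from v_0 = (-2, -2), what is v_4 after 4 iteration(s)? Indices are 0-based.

v_4 = (54, 126)

v_0 = (-2, -2).
v_1 = A·v_0 = (-2, -10).
v_2 = A·v_1 = (6, -18).
v_3 = A·v_2 = (30, 6).
v_4 = A·v_3 = (54, 126).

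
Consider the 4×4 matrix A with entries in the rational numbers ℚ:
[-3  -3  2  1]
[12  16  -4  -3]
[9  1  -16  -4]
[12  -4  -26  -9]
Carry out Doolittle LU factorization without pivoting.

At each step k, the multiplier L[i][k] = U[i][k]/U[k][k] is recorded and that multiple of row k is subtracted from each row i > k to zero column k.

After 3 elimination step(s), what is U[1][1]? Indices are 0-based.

U[1][1] = 4

Step 1: pivot at (0,0) is -3.
  row1 ← row1 − (-4)·row0  ⇒  L[1][0]=-4, U row1=(0, 4, 4, 1)
  row2 ← row2 − (-3)·row0  ⇒  L[2][0]=-3, U row2=(0, -8, -10, -1)
  row3 ← row3 − (-4)·row0  ⇒  L[3][0]=-4, U row3=(0, -16, -18, -5)
Step 2: pivot at (1,1) is 4.
  row2 ← row2 − (-2)·row1  ⇒  L[2][1]=-2, U row2=(0, 0, -2, 1)
  row3 ← row3 − (-4)·row1  ⇒  L[3][1]=-4, U row3=(0, 0, -2, -1)
Step 3: pivot at (2,2) is -2.
  row3 ← row3 − (1)·row2  ⇒  L[3][2]=1, U row3=(0, 0, 0, -2)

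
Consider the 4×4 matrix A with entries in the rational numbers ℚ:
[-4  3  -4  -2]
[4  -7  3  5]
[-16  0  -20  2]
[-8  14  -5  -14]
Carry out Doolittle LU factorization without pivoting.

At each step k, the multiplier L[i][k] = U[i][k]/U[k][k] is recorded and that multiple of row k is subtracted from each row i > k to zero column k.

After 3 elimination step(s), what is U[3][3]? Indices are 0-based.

U[3][3] = -3

k=0: U[0][0]=-4
  eliminate (1,0): mult=-1, new row 1: (0, -4, -1, 3); set L[1][0]=-1
  eliminate (2,0): mult=4, new row 2: (0, -12, -4, 10); set L[2][0]=4
  eliminate (3,0): mult=2, new row 3: (0, 8, 3, -10); set L[3][0]=2
k=1: U[1][1]=-4
  eliminate (2,1): mult=3, new row 2: (0, 0, -1, 1); set L[2][1]=3
  eliminate (3,1): mult=-2, new row 3: (0, 0, 1, -4); set L[3][1]=-2
k=2: U[2][2]=-1
  eliminate (3,2): mult=-1, new row 3: (0, 0, 0, -3); set L[3][2]=-1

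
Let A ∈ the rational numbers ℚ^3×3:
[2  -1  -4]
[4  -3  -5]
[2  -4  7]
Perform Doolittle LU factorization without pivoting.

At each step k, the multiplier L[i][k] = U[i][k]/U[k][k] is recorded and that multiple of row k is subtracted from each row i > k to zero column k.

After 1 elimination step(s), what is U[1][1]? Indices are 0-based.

U[1][1] = -1

[col 0] pivot 2
  R1 -= 2*R0 → (0, -1, 3)  (L[1][0] := 2)
  R2 -= 1*R0 → (0, -3, 11)  (L[2][0] := 1)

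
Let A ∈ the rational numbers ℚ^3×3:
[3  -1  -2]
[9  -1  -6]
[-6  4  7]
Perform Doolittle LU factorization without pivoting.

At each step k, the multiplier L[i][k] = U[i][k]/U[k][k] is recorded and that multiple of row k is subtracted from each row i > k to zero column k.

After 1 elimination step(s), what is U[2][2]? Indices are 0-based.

[col 0] pivot 3
  R1 -= 3*R0 → (0, 2, 0)  (L[1][0] := 3)
  R2 -= -2*R0 → (0, 2, 3)  (L[2][0] := -2)

U[2][2] = 3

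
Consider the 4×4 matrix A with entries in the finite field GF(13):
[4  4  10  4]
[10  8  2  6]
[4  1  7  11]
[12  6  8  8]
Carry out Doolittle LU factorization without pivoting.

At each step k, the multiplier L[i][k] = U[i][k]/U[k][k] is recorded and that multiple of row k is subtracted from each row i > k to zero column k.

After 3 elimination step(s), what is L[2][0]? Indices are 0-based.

[col 0] pivot 4
  R1 -= 9*R0 → (0, 11, 3, 9)  (L[1][0] := 9)
  R2 -= 1*R0 → (0, 10, 10, 7)  (L[2][0] := 1)
  R3 -= 3*R0 → (0, 7, 4, 9)  (L[3][0] := 3)
[col 1] pivot 11
  R2 -= 8*R1 → (0, 0, 12, 0)  (L[2][1] := 8)
  R3 -= 3*R1 → (0, 0, 8, 8)  (L[3][1] := 3)
[col 2] pivot 12
  R3 -= 5*R2 → (0, 0, 0, 8)  (L[3][2] := 5)

L[2][0] = 1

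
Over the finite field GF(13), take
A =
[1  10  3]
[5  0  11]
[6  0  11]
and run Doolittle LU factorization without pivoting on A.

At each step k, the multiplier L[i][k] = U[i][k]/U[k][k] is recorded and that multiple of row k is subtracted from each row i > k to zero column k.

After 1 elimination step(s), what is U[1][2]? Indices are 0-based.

U[1][2] = 9

Step 1: pivot at (0,0) is 1.
  row1 ← row1 − (5)·row0  ⇒  L[1][0]=5, U row1=(0, 2, 9)
  row2 ← row2 − (6)·row0  ⇒  L[2][0]=6, U row2=(0, 5, 6)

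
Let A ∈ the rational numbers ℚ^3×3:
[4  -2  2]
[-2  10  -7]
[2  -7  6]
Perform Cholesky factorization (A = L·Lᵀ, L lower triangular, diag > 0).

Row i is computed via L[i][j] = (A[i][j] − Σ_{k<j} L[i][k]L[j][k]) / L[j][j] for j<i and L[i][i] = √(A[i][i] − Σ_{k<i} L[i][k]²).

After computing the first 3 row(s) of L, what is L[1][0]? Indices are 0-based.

Step 1: L[0][0] = √(4) = 2.
  L[1][0] = (-2) / L[0][0] = -1.
Step 2: L[1][1] = √(9) = 3.
  L[2][0] = (2) / L[0][0] = 1.
  L[2][1] = (-6) / L[1][1] = -2.
Step 3: L[2][2] = √(1) = 1.

L[1][0] = -1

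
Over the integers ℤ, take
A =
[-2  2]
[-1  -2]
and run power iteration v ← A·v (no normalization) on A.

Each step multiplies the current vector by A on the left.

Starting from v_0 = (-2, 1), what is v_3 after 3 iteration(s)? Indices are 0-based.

v_0 = (-2, 1).
v_1 = A·v_0 = (6, 0).
v_2 = A·v_1 = (-12, -6).
v_3 = A·v_2 = (12, 24).

v_3 = (12, 24)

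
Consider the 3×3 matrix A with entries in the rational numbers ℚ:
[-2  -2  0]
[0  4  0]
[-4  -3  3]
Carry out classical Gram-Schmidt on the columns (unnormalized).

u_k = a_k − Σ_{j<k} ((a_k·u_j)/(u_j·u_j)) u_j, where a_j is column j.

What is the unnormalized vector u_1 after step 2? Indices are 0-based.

u_1 = (-2/5, 4, 1/5)

Step 1: u_0 = a_0 = (-2, 0, -4).
Step 2: u_1 = a_1 − (4/5)·u_0 = (-2/5, 4, 1/5).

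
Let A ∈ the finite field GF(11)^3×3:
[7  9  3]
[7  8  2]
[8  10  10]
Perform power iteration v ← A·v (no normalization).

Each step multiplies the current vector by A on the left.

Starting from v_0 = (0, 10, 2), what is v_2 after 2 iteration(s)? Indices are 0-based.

v_2 = (6, 0, 3)

v_0 = (0, 10, 2).
v_1 = A·v_0 = (8, 7, 10).
v_2 = A·v_1 = (6, 0, 3).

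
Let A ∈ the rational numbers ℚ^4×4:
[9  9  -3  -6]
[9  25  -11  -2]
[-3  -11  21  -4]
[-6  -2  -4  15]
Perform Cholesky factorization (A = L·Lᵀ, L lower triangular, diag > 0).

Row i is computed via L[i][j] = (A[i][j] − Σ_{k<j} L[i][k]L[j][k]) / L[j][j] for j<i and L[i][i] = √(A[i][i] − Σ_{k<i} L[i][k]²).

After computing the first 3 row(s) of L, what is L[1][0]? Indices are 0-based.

L[1][0] = 3

Step 1: L[0][0] = √(9) = 3.
  L[1][0] = (9) / L[0][0] = 3.
Step 2: L[1][1] = √(16) = 4.
  L[2][0] = (-3) / L[0][0] = -1.
  L[2][1] = (-8) / L[1][1] = -2.
Step 3: L[2][2] = √(16) = 4.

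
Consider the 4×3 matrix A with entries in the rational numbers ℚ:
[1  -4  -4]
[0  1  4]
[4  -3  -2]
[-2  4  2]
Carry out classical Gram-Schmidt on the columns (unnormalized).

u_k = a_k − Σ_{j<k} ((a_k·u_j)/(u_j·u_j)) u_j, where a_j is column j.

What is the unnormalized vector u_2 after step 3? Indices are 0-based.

u_2 = (-8/51, 149/51, -11/17, -70/51)

Step 1: u_0 = a_0 = (1, 0, 4, -2).
Step 2: u_1 = a_1 − (-8/7)·u_0 = (-20/7, 1, 11/7, 12/7).
Step 3: u_2 = a_2 − (-16/21)·u_0 − (55/51)·u_1 = (-8/51, 149/51, -11/17, -70/51).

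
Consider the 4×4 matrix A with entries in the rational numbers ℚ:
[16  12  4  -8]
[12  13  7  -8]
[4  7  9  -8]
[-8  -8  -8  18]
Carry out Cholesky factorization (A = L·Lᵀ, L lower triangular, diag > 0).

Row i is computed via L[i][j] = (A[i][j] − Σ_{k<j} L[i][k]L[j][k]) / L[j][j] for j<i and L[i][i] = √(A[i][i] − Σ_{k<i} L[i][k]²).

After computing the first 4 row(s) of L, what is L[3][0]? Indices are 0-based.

Step 1: L[0][0] = √(16) = 4.
  L[1][0] = (12) / L[0][0] = 3.
Step 2: L[1][1] = √(4) = 2.
  L[2][0] = (4) / L[0][0] = 1.
  L[2][1] = (4) / L[1][1] = 2.
Step 3: L[2][2] = √(4) = 2.
  L[3][0] = (-8) / L[0][0] = -2.
  L[3][1] = (-2) / L[1][1] = -1.
  L[3][2] = (-4) / L[2][2] = -2.
Step 4: L[3][3] = √(9) = 3.

L[3][0] = -2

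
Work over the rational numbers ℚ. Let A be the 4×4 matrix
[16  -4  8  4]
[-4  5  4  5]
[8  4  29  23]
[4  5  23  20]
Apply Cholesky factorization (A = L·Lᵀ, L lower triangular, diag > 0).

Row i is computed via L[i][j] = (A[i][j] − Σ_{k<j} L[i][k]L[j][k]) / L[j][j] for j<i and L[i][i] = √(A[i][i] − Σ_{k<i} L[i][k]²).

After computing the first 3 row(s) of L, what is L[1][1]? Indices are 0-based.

Step 1: L[0][0] = √(16) = 4.
  L[1][0] = (-4) / L[0][0] = -1.
Step 2: L[1][1] = √(4) = 2.
  L[2][0] = (8) / L[0][0] = 2.
  L[2][1] = (6) / L[1][1] = 3.
Step 3: L[2][2] = √(16) = 4.

L[1][1] = 2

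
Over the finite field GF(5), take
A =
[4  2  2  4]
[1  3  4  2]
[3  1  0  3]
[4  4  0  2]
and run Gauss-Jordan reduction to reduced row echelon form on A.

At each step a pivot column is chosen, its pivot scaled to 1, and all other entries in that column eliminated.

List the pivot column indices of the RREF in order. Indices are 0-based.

pivot columns: 0, 1, 2, 3

[1] R0 /= 4  ⇒  (1, 3, 3, 1)
     R1 -= 1·R0  ⇒  (0, 0, 1, 1)
     R2 -= 3·R0  ⇒  (0, 2, 1, 0)
     R3 -= 4·R0  ⇒  (0, 2, 3, 3)
[2] R1 <-> R2
[2] R1 /= 2  ⇒  (0, 1, 3, 0)
     R0 -= 3·R1  ⇒  (1, 0, 4, 1)
     R3 -= 2·R1  ⇒  (0, 0, 2, 3)
[3] R2 /= 1  ⇒  (0, 0, 1, 1)
     R0 -= 4·R2  ⇒  (1, 0, 0, 2)
     R1 -= 3·R2  ⇒  (0, 1, 0, 2)
     R3 -= 2·R2  ⇒  (0, 0, 0, 1)
[4] R3 /= 1  ⇒  (0, 0, 0, 1)
     R0 -= 2·R3  ⇒  (1, 0, 0, 0)
     R1 -= 2·R3  ⇒  (0, 1, 0, 0)
     R2 -= 1·R3  ⇒  (0, 0, 1, 0)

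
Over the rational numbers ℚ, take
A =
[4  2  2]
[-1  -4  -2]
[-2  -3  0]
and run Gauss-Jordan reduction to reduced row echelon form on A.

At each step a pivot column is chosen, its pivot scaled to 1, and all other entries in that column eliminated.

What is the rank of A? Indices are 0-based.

pivot(0,0)=4: scale R0 → (1, 1/2, 1/2)
  clear (1,0): R1 −= (-1)R0 → (0, -7/2, -3/2)
  clear (2,0): R2 −= (-2)R0 → (0, -2, 1)
pivot(1,1)=-7/2: scale R1 → (0, 1, 3/7)
  clear (0,1): R0 −= (1/2)R1 → (1, 0, 2/7)
  clear (2,1): R2 −= (-2)R1 → (0, 0, 13/7)
pivot(2,2)=13/7: scale R2 → (0, 0, 1)
  clear (0,2): R0 −= (2/7)R2 → (1, 0, 0)
  clear (1,2): R1 −= (3/7)R2 → (0, 1, 0)

rank = 3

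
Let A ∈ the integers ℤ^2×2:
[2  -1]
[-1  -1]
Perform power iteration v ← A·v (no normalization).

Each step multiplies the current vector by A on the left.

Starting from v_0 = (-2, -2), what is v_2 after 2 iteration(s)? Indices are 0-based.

v_0 = (-2, -2).
v_1 = A·v_0 = (-2, 4).
v_2 = A·v_1 = (-8, -2).

v_2 = (-8, -2)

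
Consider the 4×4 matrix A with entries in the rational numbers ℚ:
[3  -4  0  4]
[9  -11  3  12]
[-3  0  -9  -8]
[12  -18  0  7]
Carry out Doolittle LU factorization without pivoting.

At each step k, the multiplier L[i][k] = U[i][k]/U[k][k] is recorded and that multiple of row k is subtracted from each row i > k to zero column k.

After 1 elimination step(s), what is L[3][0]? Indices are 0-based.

L[3][0] = 4

[col 0] pivot 3
  R1 -= 3*R0 → (0, 1, 3, 0)  (L[1][0] := 3)
  R2 -= -1*R0 → (0, -4, -9, -4)  (L[2][0] := -1)
  R3 -= 4*R0 → (0, -2, 0, -9)  (L[3][0] := 4)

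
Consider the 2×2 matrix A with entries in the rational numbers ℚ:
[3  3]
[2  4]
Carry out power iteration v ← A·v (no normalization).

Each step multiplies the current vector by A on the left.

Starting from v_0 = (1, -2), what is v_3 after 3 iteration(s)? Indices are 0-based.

v_0 = (1, -2).
v_1 = A·v_0 = (-3, -6).
v_2 = A·v_1 = (-27, -30).
v_3 = A·v_2 = (-171, -174).

v_3 = (-171, -174)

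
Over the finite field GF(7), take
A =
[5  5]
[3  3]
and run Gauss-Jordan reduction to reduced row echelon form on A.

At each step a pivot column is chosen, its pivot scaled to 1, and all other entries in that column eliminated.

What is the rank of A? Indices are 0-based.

rank = 1

[1] R0 /= 5  ⇒  (1, 1)
     R1 -= 3·R0  ⇒  (0, 0)
column 1 empty below row 1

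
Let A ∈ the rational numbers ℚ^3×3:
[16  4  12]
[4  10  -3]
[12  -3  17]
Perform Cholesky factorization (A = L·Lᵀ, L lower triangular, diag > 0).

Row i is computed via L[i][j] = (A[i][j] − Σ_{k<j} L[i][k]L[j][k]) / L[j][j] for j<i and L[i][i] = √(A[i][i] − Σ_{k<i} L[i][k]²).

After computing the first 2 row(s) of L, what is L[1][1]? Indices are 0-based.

Step 1: L[0][0] = √(16) = 4.
  L[1][0] = (4) / L[0][0] = 1.
Step 2: L[1][1] = √(9) = 3.

L[1][1] = 3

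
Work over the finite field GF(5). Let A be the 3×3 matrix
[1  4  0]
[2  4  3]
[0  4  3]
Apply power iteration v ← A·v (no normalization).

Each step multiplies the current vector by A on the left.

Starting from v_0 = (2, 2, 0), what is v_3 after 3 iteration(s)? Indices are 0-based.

v_3 = (1, 0, 4)

v_0 = (2, 2, 0).
v_1 = A·v_0 = (0, 2, 3).
v_2 = A·v_1 = (3, 2, 2).
v_3 = A·v_2 = (1, 0, 4).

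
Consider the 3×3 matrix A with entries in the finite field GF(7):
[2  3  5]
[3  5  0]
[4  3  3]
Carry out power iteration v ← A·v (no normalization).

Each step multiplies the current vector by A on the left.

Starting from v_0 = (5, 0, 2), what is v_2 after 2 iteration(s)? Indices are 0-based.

v_0 = (5, 0, 2).
v_1 = A·v_0 = (6, 1, 5).
v_2 = A·v_1 = (5, 2, 0).

v_2 = (5, 2, 0)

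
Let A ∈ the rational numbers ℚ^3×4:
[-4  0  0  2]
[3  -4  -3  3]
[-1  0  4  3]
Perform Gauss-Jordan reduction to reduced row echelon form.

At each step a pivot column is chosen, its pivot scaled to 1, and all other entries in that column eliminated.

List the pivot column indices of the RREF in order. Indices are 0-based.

pivot columns: 0, 1, 2

step 1: normalize row 0 (÷-4) = (1, 0, 0, -1/2)
  row 1: subtract 3×row0 = (0, -4, -3, 9/2)
  row 2: subtract -1×row0 = (0, 0, 4, 5/2)
step 2: normalize row 1 (÷-4) = (0, 1, 3/4, -9/8)
step 3: normalize row 2 (÷4) = (0, 0, 1, 5/8)
  row 1: subtract 3/4×row2 = (0, 1, 0, -51/32)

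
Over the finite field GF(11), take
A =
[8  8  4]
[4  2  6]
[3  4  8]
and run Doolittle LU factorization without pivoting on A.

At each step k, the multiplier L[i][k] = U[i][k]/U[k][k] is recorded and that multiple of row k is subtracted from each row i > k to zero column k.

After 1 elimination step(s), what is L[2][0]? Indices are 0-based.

[col 0] pivot 8
  R1 -= 6*R0 → (0, 9, 4)  (L[1][0] := 6)
  R2 -= 10*R0 → (0, 1, 1)  (L[2][0] := 10)

L[2][0] = 10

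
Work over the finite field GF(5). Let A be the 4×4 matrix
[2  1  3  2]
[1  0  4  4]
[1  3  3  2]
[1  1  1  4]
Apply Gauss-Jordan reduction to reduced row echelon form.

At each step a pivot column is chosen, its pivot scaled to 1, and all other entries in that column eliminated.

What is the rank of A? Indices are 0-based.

[1] R0 /= 2  ⇒  (1, 3, 4, 1)
     R1 -= 1·R0  ⇒  (0, 2, 0, 3)
     R2 -= 1·R0  ⇒  (0, 0, 4, 1)
     R3 -= 1·R0  ⇒  (0, 3, 2, 3)
[2] R1 /= 2  ⇒  (0, 1, 0, 4)
     R0 -= 3·R1  ⇒  (1, 0, 4, 4)
     R3 -= 3·R1  ⇒  (0, 0, 2, 1)
[3] R2 /= 4  ⇒  (0, 0, 1, 4)
     R0 -= 4·R2  ⇒  (1, 0, 0, 3)
     R3 -= 2·R2  ⇒  (0, 0, 0, 3)
[4] R3 /= 3  ⇒  (0, 0, 0, 1)
     R0 -= 3·R3  ⇒  (1, 0, 0, 0)
     R1 -= 4·R3  ⇒  (0, 1, 0, 0)
     R2 -= 4·R3  ⇒  (0, 0, 1, 0)

rank = 4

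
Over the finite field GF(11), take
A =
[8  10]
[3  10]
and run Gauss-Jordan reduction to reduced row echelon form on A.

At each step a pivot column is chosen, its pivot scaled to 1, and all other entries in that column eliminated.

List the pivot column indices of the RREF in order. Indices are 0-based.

pivot columns: 0, 1

pivot(0,0)=8: scale R0 → (1, 4)
  clear (1,0): R1 −= (3)R0 → (0, 9)
pivot(1,1)=9: scale R1 → (0, 1)
  clear (0,1): R0 −= (4)R1 → (1, 0)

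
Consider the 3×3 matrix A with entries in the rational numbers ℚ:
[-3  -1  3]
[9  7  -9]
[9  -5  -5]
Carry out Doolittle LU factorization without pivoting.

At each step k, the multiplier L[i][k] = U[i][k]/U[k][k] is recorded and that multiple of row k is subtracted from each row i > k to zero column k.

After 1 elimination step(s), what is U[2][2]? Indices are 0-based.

Step 1: pivot at (0,0) is -3.
  row1 ← row1 − (-3)·row0  ⇒  L[1][0]=-3, U row1=(0, 4, 0)
  row2 ← row2 − (-3)·row0  ⇒  L[2][0]=-3, U row2=(0, -8, 4)

U[2][2] = 4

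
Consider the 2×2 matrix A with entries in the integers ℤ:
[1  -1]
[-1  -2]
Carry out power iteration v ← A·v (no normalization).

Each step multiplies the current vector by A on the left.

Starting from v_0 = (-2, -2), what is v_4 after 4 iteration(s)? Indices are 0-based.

v_0 = (-2, -2).
v_1 = A·v_0 = (0, 6).
v_2 = A·v_1 = (-6, -12).
v_3 = A·v_2 = (6, 30).
v_4 = A·v_3 = (-24, -66).

v_4 = (-24, -66)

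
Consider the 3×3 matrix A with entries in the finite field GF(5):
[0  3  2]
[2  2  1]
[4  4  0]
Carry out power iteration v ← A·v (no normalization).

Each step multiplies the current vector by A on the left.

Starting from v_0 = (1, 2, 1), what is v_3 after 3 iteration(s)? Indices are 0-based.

v_0 = (1, 2, 1).
v_1 = A·v_0 = (3, 2, 2).
v_2 = A·v_1 = (0, 2, 0).
v_3 = A·v_2 = (1, 4, 3).

v_3 = (1, 4, 3)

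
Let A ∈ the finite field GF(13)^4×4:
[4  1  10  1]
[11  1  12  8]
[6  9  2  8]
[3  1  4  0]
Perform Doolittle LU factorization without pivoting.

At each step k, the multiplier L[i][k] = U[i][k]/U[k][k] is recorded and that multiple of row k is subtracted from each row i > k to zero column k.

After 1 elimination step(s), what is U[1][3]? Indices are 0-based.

Step 1: pivot at (0,0) is 4.
  row1 ← row1 − (6)·row0  ⇒  L[1][0]=6, U row1=(0, 8, 4, 2)
  row2 ← row2 − (8)·row0  ⇒  L[2][0]=8, U row2=(0, 1, 0, 0)
  row3 ← row3 − (4)·row0  ⇒  L[3][0]=4, U row3=(0, 10, 3, 9)

U[1][3] = 2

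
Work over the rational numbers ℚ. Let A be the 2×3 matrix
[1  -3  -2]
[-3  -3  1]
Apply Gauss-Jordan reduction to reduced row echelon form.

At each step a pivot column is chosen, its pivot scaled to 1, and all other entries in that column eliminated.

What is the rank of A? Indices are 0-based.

rank = 2

pivot(0,0)=1: scale R0 → (1, -3, -2)
  clear (1,0): R1 −= (-3)R0 → (0, -12, -5)
pivot(1,1)=-12: scale R1 → (0, 1, 5/12)
  clear (0,1): R0 −= (-3)R1 → (1, 0, -3/4)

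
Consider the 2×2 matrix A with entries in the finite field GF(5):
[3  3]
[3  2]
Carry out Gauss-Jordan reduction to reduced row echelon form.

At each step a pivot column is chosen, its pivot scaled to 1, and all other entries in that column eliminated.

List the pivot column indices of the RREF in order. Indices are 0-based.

pivot(0,0)=3: scale R0 → (1, 1)
  clear (1,0): R1 −= (3)R0 → (0, 4)
pivot(1,1)=4: scale R1 → (0, 1)
  clear (0,1): R0 −= (1)R1 → (1, 0)

pivot columns: 0, 1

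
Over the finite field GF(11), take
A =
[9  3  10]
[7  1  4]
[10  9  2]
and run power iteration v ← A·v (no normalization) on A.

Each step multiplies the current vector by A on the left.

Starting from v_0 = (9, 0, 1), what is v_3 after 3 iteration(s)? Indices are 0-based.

v_3 = (4, 1, 3)

v_0 = (9, 0, 1).
v_1 = A·v_0 = (3, 1, 4).
v_2 = A·v_1 = (4, 5, 3).
v_3 = A·v_2 = (4, 1, 3).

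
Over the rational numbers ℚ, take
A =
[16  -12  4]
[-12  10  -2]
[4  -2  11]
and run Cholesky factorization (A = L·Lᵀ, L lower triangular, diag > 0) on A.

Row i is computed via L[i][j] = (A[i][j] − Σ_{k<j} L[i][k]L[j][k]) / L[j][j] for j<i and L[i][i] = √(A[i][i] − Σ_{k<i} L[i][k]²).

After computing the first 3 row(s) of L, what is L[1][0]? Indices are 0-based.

Step 1: L[0][0] = √(16) = 4.
  L[1][0] = (-12) / L[0][0] = -3.
Step 2: L[1][1] = √(1) = 1.
  L[2][0] = (4) / L[0][0] = 1.
  L[2][1] = (1) / L[1][1] = 1.
Step 3: L[2][2] = √(9) = 3.

L[1][0] = -3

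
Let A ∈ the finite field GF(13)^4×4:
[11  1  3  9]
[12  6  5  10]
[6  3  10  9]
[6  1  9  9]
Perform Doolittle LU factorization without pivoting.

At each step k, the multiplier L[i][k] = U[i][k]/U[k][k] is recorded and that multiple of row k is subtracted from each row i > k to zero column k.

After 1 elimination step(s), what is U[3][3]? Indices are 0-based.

[col 0] pivot 11
  R1 -= 7*R0 → (0, 12, 10, 12)  (L[1][0] := 7)
  R2 -= 10*R0 → (0, 6, 6, 10)  (L[2][0] := 10)
  R3 -= 10*R0 → (0, 4, 5, 10)  (L[3][0] := 10)

U[3][3] = 10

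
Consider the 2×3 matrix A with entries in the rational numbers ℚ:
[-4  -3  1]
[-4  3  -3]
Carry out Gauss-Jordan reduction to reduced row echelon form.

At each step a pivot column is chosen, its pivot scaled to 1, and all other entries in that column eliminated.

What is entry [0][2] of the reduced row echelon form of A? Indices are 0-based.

M[0][2] = 1/4

[1] R0 /= -4  ⇒  (1, 3/4, -1/4)
     R1 -= -4·R0  ⇒  (0, 6, -4)
[2] R1 /= 6  ⇒  (0, 1, -2/3)
     R0 -= 3/4·R1  ⇒  (1, 0, 1/4)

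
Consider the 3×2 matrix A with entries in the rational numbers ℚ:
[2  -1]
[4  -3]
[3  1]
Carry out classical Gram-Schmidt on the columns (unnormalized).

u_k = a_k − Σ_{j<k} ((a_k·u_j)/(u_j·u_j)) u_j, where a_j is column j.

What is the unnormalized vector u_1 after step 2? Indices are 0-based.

u_1 = (-7/29, -43/29, 62/29)

Step 1: u_0 = a_0 = (2, 4, 3).
Step 2: u_1 = a_1 − (-11/29)·u_0 = (-7/29, -43/29, 62/29).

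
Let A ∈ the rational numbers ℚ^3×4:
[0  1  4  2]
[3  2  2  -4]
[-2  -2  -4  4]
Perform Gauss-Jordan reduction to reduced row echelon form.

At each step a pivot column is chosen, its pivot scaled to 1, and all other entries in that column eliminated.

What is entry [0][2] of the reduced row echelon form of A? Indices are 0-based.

step 1: exchange rows 0,1
step 1: normalize row 0 (÷3) = (1, 2/3, 2/3, -4/3)
  row 2: subtract -2×row0 = (0, -2/3, -8/3, 4/3)
step 2: normalize row 1 (÷1) = (0, 1, 4, 2)
  row 0: subtract 2/3×row1 = (1, 0, -2, -8/3)
  row 2: subtract -2/3×row1 = (0, 0, 0, 8/3)
skip col 2 (zero from row 2)
step 3: normalize row 2 (÷8/3) = (0, 0, 0, 1)
  row 0: subtract -8/3×row2 = (1, 0, -2, 0)
  row 1: subtract 2×row2 = (0, 1, 4, 0)

M[0][2] = -2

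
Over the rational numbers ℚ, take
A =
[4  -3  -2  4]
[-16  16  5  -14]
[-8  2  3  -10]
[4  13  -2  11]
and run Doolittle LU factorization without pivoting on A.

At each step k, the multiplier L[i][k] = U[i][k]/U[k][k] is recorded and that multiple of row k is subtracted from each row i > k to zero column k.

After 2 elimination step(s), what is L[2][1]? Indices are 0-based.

L[2][1] = -1

Step 1: pivot at (0,0) is 4.
  row1 ← row1 − (-4)·row0  ⇒  L[1][0]=-4, U row1=(0, 4, -3, 2)
  row2 ← row2 − (-2)·row0  ⇒  L[2][0]=-2, U row2=(0, -4, -1, -2)
  row3 ← row3 − (1)·row0  ⇒  L[3][0]=1, U row3=(0, 16, 0, 7)
Step 2: pivot at (1,1) is 4.
  row2 ← row2 − (-1)·row1  ⇒  L[2][1]=-1, U row2=(0, 0, -4, 0)
  row3 ← row3 − (4)·row1  ⇒  L[3][1]=4, U row3=(0, 0, 12, -1)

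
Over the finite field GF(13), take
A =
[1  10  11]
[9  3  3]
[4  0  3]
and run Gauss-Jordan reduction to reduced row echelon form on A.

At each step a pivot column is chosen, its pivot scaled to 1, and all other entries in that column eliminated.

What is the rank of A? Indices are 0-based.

[1] R0 /= 1  ⇒  (1, 10, 11)
     R1 -= 9·R0  ⇒  (0, 4, 8)
     R2 -= 4·R0  ⇒  (0, 12, 11)
[2] R1 /= 4  ⇒  (0, 1, 2)
     R0 -= 10·R1  ⇒  (1, 0, 4)
     R2 -= 12·R1  ⇒  (0, 0, 0)
column 2 empty below row 2

rank = 2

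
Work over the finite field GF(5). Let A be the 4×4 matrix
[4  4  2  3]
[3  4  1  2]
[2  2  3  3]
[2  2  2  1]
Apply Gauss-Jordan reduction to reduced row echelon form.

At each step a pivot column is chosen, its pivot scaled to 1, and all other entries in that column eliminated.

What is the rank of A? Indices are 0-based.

step 1: normalize row 0 (÷4) = (1, 1, 3, 2)
  row 1: subtract 3×row0 = (0, 1, 2, 1)
  row 2: subtract 2×row0 = (0, 0, 2, 4)
  row 3: subtract 2×row0 = (0, 0, 1, 2)
step 2: normalize row 1 (÷1) = (0, 1, 2, 1)
  row 0: subtract 1×row1 = (1, 0, 1, 1)
step 3: normalize row 2 (÷2) = (0, 0, 1, 2)
  row 0: subtract 1×row2 = (1, 0, 0, 4)
  row 1: subtract 2×row2 = (0, 1, 0, 2)
  row 3: subtract 1×row2 = (0, 0, 0, 0)
skip col 3 (zero from row 3)

rank = 3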